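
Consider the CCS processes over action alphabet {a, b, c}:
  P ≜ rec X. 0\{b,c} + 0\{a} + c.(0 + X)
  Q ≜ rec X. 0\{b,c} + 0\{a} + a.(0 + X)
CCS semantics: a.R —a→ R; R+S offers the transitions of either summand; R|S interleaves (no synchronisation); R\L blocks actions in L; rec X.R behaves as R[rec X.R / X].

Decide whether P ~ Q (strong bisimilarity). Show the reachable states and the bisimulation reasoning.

not bisimilar

Reachable graph of P (2 states):
  s0 = rec X. 0\{b,c} + 0\{a} + c.(0 + X) ⊢ --c--▸ s1
  s1 = 0 + (rec X. 0\{b,c} + 0\{a} + c.(0 + X)) ⊢ --c--▸ s1
Reachable graph of Q (2 states):
  t0 = rec X. 0\{b,c} + 0\{a} + a.(0 + X) ⊢ --a--▸ t1
  t1 = 0 + (rec X. 0\{b,c} + 0\{a} + a.(0 + X)) ⊢ --a--▸ t1
Coarsest stable partition (strong bisimilarity classes):
  B0 = {s0, s1}
  B1 = {t0, t1}
s0 ∈ B0, t0 ∈ B1 → different blocks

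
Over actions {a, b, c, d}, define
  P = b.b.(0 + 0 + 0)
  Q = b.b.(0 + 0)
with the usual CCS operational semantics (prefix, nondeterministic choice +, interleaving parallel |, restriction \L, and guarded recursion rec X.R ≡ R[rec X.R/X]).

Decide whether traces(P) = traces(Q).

Reachable graph of P (3 states):
  s0 = b.b.(0 + 0 + 0) → —b→ s1
  s1 = b.(0 + 0 + 0) → —b→ s2
  s2 = 0 + 0 + 0 → (no moves)
Reachable graph of Q (3 states):
  t0 = b.b.(0 + 0) → —b→ t1
  t1 = b.(0 + 0) → —b→ t2
  t2 = 0 + 0 → (no moves)
Coarsest stable partition (strong bisimilarity classes):
  B0 = {s0, t0}
  B1 = {s1, t1}
  B2 = {s2, t2}
s0 ∈ B0, t0 ∈ B0 → same block
Bisimilar ⇒ trace-equivalent.

YES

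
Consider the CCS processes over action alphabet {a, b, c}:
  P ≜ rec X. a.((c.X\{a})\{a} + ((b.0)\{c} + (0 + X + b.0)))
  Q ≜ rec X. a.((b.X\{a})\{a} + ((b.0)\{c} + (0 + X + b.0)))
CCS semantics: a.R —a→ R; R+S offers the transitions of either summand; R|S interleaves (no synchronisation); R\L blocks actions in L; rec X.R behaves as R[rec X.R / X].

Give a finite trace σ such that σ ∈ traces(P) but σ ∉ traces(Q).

P's transition system — 5 states:
  m0 = rec X. a.((c.X\{a})\{a} + ((b.0)\{c} + (0 + X + b.0))) → —a→ m1
  m1 = (c.(rec X. a.((c.X\{a})\{a} + ((b.0)\{c} + (0 + X + b.0))))\{a})\{a} + ((b.0)\{c} + (0 + (rec X. a.((c.X\{a})\{a} + ((b.0)\{c} + (0 + X + b.0)))) + b.0)) → —a→ m1, —b→ m2, —b→ m3, —c→ m4
  m2 = 0 → ·
  m3 = 0\{c} → ·
  m4 = (rec X. a.((c.X\{a})\{a} + ((b.0)\{c} + (0 + X + b.0))))\{a}\{a} → ·
Q's transition system — 5 states:
  n0 = rec X. a.((b.X\{a})\{a} + ((b.0)\{c} + (0 + X + b.0))) → —a→ n1
  n1 = (b.(rec X. a.((b.X\{a})\{a} + ((b.0)\{c} + (0 + X + b.0))))\{a})\{a} + ((b.0)\{c} + (0 + (rec X. a.((b.X\{a})\{a} + ((b.0)\{c} + (0 + X + b.0)))) + b.0)) → —a→ n1, —b→ n2, —b→ n3, —b→ n4
  n2 = (rec X. a.((b.X\{a})\{a} + ((b.0)\{c} + (0 + X + b.0))))\{a}\{a} → ·
  n3 = 0 → ·
  n4 = 0\{c} → ·
Executing ac from P (initial set {m0}):
  step 1 (a): {m1}
  step 2 (c): {m4}
  P completes σ.
Executing ac from Q (initial set {n0}):
  step 1 (a): {n1}
  step 2 (c): ∅ (Q stuck)

ac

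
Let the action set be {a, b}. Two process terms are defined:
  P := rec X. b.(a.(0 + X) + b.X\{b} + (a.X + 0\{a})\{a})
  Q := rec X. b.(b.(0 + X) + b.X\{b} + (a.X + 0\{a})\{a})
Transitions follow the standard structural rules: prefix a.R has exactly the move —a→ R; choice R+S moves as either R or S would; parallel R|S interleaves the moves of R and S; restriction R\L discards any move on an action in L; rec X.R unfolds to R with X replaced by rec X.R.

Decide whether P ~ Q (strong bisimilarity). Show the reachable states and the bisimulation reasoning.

Reachable graph of P (4 states):
  u0 = rec X. b.(a.(0 + X) + b.X\{b} + (a.X + 0\{a})\{a}) → -b-> u1
  u1 = a.(0 + (rec X. b.(a.(0 + X) + b.X\{b} + (a.X + 0\{a})\{a}))) + b.(rec X. b.(a.(0 + X) + b.X\{b} + (a.X + 0\{a})\{a}))\{b} + (a.(rec X. b.(a.(0 + X) + b.X\{b} + (a.X + 0\{a})\{a})) + 0\{a})\{a} → -a-> u2, -b-> u3
  u2 = 0 + (rec X. b.(a.(0 + X) + b.X\{b} + (a.X + 0\{a})\{a})) → -b-> u1
  u3 = (rec X. b.(a.(0 + X) + b.X\{b} + (a.X + 0\{a})\{a}))\{b} → deadlocked
Reachable graph of Q (4 states):
  v0 = rec X. b.(b.(0 + X) + b.X\{b} + (a.X + 0\{a})\{a}) → -b-> v1
  v1 = b.(0 + (rec X. b.(b.(0 + X) + b.X\{b} + (a.X + 0\{a})\{a}))) + b.(rec X. b.(b.(0 + X) + b.X\{b} + (a.X + 0\{a})\{a}))\{b} + (a.(rec X. b.(b.(0 + X) + b.X\{b} + (a.X + 0\{a})\{a})) + 0\{a})\{a} → -b-> v2, -b-> v3
  v2 = (rec X. b.(b.(0 + X) + b.X\{b} + (a.X + 0\{a})\{a}))\{b} → deadlocked
  v3 = 0 + (rec X. b.(b.(0 + X) + b.X\{b} + (a.X + 0\{a})\{a})) → -b-> v1
Coarsest stable partition (strong bisimilarity classes):
  B0 = {u0, u2}
  B1 = {u1}
  B2 = {u3, v2}
  B3 = {v0, v3}
  B4 = {v1}
u0 ∈ B0, v0 ∈ B3 → different blocks

NO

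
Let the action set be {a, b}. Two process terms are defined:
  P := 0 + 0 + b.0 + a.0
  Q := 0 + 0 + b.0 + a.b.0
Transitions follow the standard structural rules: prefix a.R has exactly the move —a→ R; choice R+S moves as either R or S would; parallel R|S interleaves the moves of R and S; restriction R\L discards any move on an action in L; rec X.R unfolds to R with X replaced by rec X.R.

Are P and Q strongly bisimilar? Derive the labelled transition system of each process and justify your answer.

P ≁ Q

LTS(P): 2 reachable states
  p0 = 0 + 0 + b.0 + a.0 has moves —a→ p1, —b→ p1
  p1 = 0 has moves (no moves)
LTS(Q): 3 reachable states
  q0 = 0 + 0 + b.0 + a.b.0 has moves —a→ q1, —b→ q2
  q1 = b.0 has moves —b→ q2
  q2 = 0 has moves (no moves)
Coarsest stable partition (strong bisimilarity classes):
  B0 = {p0}
  B1 = {p1, q2}
  B2 = {q0}
  B3 = {q1}
p0 ∈ B0, q0 ∈ B2 → different blocks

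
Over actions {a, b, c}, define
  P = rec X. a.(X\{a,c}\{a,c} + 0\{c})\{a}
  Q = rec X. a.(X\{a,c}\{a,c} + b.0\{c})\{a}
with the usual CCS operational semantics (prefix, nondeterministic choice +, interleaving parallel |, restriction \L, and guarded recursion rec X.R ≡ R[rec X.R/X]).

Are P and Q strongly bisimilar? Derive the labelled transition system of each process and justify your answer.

NO

LTS(P): 2 reachable states
  m0 = rec X. a.(X\{a,c}\{a,c} + 0\{c})\{a} :: ··a··> m1
  m1 = ((rec X. a.(X\{a,c}\{a,c} + 0\{c})\{a})\{a,c}\{a,c} + 0\{c})\{a} :: ·
LTS(Q): 3 reachable states
  n0 = rec X. a.(X\{a,c}\{a,c} + b.0\{c})\{a} :: ··a··> n1
  n1 = ((rec X. a.(X\{a,c}\{a,c} + b.0\{c})\{a})\{a,c}\{a,c} + b.0\{c})\{a} :: ··b··> n2
  n2 = 0\{c}\{a} :: ·
Bisimilarity quotient blocks:
  B0 = {m0}
  B1 = {m1, n2}
  B2 = {n0}
  B3 = {n1}
m0 ∈ B0, n0 ∈ B2 → different blocks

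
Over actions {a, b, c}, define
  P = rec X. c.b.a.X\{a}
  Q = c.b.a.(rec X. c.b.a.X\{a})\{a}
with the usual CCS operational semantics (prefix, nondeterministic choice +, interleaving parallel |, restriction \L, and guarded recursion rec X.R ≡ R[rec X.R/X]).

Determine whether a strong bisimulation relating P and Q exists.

P's transition system — 6 states:
  s0 = rec X. c.b.a.X\{a} | ··c··> s1
  s1 = b.a.(rec X. c.b.a.X\{a})\{a} | ··b··> s2
  s2 = a.(rec X. c.b.a.X\{a})\{a} | ··a··> s3
  s3 = (rec X. c.b.a.X\{a})\{a} | ··c··> s4
  s4 = (b.a.(rec X. c.b.a.X\{a})\{a})\{a} | ··b··> s5
  s5 = (a.(rec X. c.b.a.X\{a})\{a})\{a} | ∅
Q's transition system — 6 states:
  t0 = c.b.a.(rec X. c.b.a.X\{a})\{a} | ··c··> t1
  t1 = b.a.(rec X. c.b.a.X\{a})\{a} | ··b··> t2
  t2 = a.(rec X. c.b.a.X\{a})\{a} | ··a··> t3
  t3 = (rec X. c.b.a.X\{a})\{a} | ··c··> t4
  t4 = (b.a.(rec X. c.b.a.X\{a})\{a})\{a} | ··b··> t5
  t5 = (a.(rec X. c.b.a.X\{a})\{a})\{a} | ∅
Bisimilarity quotient blocks:
  B0 = {s0, t0}
  B1 = {s1, t1}
  B2 = {s2, t2}
  B3 = {s3, t3}
  B4 = {s4, t4}
  B5 = {s5, t5}
s0 ∈ B0, t0 ∈ B0 → same block

YES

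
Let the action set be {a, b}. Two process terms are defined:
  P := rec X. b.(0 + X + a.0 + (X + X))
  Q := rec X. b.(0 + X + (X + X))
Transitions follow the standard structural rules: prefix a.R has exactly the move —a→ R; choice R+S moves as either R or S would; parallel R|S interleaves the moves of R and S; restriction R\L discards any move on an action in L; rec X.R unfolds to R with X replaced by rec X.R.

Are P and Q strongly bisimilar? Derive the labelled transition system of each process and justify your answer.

Reachable graph of P (3 states):
  m0 = rec X. b.(0 + X + a.0 + (X + X)) :: =b=> m1
  m1 = 0 + (rec X. b.(0 + X + a.0 + (X + X))) + a.0 + ((rec X. b.(0 + X + a.0 + (X + X))) + (rec X. b.(0 + X + a.0 + (X + X)))) :: =a=> m2, =b=> m1
  m2 = 0 :: (no moves)
Reachable graph of Q (2 states):
  n0 = rec X. b.(0 + X + (X + X)) :: =b=> n1
  n1 = 0 + (rec X. b.(0 + X + (X + X))) + ((rec X. b.(0 + X + (X + X))) + (rec X. b.(0 + X + (X + X)))) :: =b=> n1
Partition-refinement fixed point:
  B0 = {m0}
  B1 = {m1}
  B2 = {m2}
  B3 = {n0, n1}
m0 ∈ B0, n0 ∈ B3 → different blocks

not bisimilar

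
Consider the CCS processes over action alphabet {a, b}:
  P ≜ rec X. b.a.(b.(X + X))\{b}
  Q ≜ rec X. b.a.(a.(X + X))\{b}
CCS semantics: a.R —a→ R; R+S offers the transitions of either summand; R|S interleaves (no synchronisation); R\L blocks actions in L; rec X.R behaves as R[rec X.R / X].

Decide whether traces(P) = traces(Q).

NO — witness ⟨baa⟩

P's transition system — 3 states:
  u0 = rec X. b.a.(b.(X + X))\{b} → —b→ u1
  u1 = a.(b.((rec X. b.a.(b.(X + X))\{b}) + (rec X. b.a.(b.(X + X))\{b})))\{b} → —a→ u2
  u2 = (b.((rec X. b.a.(b.(X + X))\{b}) + (rec X. b.a.(b.(X + X))\{b})))\{b} → deadlocked
Q's transition system — 4 states:
  v0 = rec X. b.a.(a.(X + X))\{b} → —b→ v1
  v1 = a.(a.((rec X. b.a.(a.(X + X))\{b}) + (rec X. b.a.(a.(X + X))\{b})))\{b} → —a→ v2
  v2 = (a.((rec X. b.a.(a.(X + X))\{b}) + (rec X. b.a.(a.(X + X))\{b})))\{b} → —a→ v3
  v3 = ((rec X. b.a.(a.(X + X))\{b}) + (rec X. b.a.(a.(X + X))\{b}))\{b} → deadlocked
Trace ⟨baa⟩ through Q, begin at {v0}:
  step 1 (b): {v1}
  step 2 (a): {v2}
  step 3 (a): {v3}
  Q completes σ.
Trace ⟨baa⟩ through P, begin at {u0}:
  step 1 (b): {u1}
  step 2 (a): {u2}
  step 3 (a): no successor for P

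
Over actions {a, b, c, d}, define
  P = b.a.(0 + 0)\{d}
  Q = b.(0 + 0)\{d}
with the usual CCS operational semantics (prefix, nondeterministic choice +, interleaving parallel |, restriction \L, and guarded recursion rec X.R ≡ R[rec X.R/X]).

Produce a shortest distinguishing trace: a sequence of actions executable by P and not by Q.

P's transition system — 3 states:
  m0 = b.a.(0 + 0)\{d} | ··b··> m1
  m1 = a.(0 + 0)\{d} | ··a··> m2
  m2 = (0 + 0)\{d} | (no moves)
Q's transition system — 2 states:
  n0 = b.(0 + 0)\{d} | ··b··> n1
  n1 = (0 + 0)\{d} | (no moves)
Run σ = ⟨ba⟩ on P: start {m0}
  [1] b ⇒ {m1}
  [2] a ⇒ {m2}
  ✓ P
Run σ = ⟨ba⟩ on Q: start {n0}
  [1] b ⇒ {n1}
  [2] a ⇒ no successor for Q

ba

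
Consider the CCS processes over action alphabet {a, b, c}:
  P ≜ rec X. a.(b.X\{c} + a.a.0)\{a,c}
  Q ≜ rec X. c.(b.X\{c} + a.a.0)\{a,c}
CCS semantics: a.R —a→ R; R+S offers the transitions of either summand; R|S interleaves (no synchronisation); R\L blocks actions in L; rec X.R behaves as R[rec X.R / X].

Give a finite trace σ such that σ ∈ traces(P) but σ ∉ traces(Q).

Reachable graph of P (3 states):
  s0 = rec X. a.(b.X\{c} + a.a.0)\{a,c} ⊢ --a--▸ s1
  s1 = (b.(rec X. a.(b.X\{c} + a.a.0)\{a,c})\{c} + a.a.0)\{a,c} ⊢ --b--▸ s2
  s2 = (rec X. a.(b.X\{c} + a.a.0)\{a,c})\{c}\{a,c} ⊢ ·
Reachable graph of Q (3 states):
  t0 = rec X. c.(b.X\{c} + a.a.0)\{a,c} ⊢ --c--▸ t1
  t1 = (b.(rec X. c.(b.X\{c} + a.a.0)\{a,c})\{c} + a.a.0)\{a,c} ⊢ --b--▸ t2
  t2 = (rec X. c.(b.X\{c} + a.a.0)\{a,c})\{c}\{a,c} ⊢ ·
Trace ⟨a⟩ through P, begin at {s0}:
  [1] a ⇒ {s1}
  — P admits the full trace.
Trace ⟨a⟩ through Q, begin at {t0}:
  [1] a ⇒ no successor for Q

a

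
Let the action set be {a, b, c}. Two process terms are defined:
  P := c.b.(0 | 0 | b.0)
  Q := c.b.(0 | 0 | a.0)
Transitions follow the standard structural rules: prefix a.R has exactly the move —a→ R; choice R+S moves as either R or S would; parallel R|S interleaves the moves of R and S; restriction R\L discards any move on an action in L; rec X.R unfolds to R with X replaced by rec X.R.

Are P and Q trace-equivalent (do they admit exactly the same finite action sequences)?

trace-distinct — witness ⟨cbb⟩

LTS(P): 4 reachable states
  u0 = c.b.(0 | 0 | b.0) has moves ··c··> u1
  u1 = b.(0 | 0 | b.0) has moves ··b··> u2
  u2 = 0 | 0 | b.0 has moves ··b··> u3
  u3 = 0 | 0 | 0 has moves (no moves)
LTS(Q): 4 reachable states
  v0 = c.b.(0 | 0 | a.0) has moves ··c··> v1
  v1 = b.(0 | 0 | a.0) has moves ··b··> v2
  v2 = 0 | 0 | a.0 has moves ··a··> v3
  v3 = 0 | 0 | 0 has moves (no moves)
Run σ = ⟨cbb⟩ on P: start {u0}
  step 1 (c): {u1}
  step 2 (b): {u2}
  step 3 (b): {u3}
  — P admits the full trace.
Run σ = ⟨cbb⟩ on Q: start {v0}
  step 1 (c): {v1}
  step 2 (b): {v2}
  step 3 (b): ∅  — Q cannot continue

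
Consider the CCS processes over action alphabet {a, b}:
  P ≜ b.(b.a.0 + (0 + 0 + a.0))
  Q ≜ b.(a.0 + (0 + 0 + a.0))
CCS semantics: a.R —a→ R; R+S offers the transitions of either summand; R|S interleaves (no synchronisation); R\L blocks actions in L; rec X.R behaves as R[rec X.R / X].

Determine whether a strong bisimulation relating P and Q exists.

P's transition system — 4 states:
  s0 = b.(b.a.0 + (0 + 0 + a.0)) has moves ··b··> s1
  s1 = b.a.0 + (0 + 0 + a.0) has moves ··a··> s2, ··b··> s3
  s2 = 0 has moves ·
  s3 = a.0 has moves ··a··> s2
Q's transition system — 3 states:
  t0 = b.(a.0 + (0 + 0 + a.0)) has moves ··b··> t1
  t1 = a.0 + (0 + 0 + a.0) has moves ··a··> t2
  t2 = 0 has moves ·
Coarsest stable partition (strong bisimilarity classes):
  B0 = {s0}
  B1 = {s1}
  B2 = {s2, t2}
  B3 = {s3, t1}
  B4 = {t0}
s0 ∈ B0, t0 ∈ B4 → different blocks

NO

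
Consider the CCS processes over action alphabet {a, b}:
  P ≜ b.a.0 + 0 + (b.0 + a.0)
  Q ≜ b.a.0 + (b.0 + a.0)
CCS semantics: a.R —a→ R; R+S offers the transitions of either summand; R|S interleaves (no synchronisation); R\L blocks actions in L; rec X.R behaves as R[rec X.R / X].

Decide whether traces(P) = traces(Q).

trace-equivalent

P's transition system — 3 states:
  u0 = b.a.0 + 0 + (b.0 + a.0) | --a--▸ u1, --b--▸ u1, --b--▸ u2
  u1 = 0 | stopped
  u2 = a.0 | --a--▸ u1
Q's transition system — 3 states:
  v0 = b.a.0 + (b.0 + a.0) | --a--▸ v1, --b--▸ v1, --b--▸ v2
  v1 = 0 | stopped
  v2 = a.0 | --a--▸ v1
Bisimilarity quotient blocks:
  B0 = {u0, v0}
  B1 = {u1, v1}
  B2 = {u2, v2}
u0 ∈ B0, v0 ∈ B0 → same block
Bisimilar ⇒ trace-equivalent.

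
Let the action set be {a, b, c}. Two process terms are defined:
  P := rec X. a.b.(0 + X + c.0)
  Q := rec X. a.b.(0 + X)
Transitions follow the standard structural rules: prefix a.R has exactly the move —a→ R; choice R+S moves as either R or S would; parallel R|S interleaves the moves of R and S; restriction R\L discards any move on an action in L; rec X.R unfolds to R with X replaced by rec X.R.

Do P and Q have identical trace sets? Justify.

trace-distinct — witness ⟨abc⟩

Reachable graph of P (4 states):
  u0 = rec X. a.b.(0 + X + c.0) | —a→ u1
  u1 = b.(0 + (rec X. a.b.(0 + X + c.0)) + c.0) | —b→ u2
  u2 = 0 + (rec X. a.b.(0 + X + c.0)) + c.0 | —a→ u1, —c→ u3
  u3 = 0 | (no moves)
Reachable graph of Q (3 states):
  v0 = rec X. a.b.(0 + X) | —a→ v1
  v1 = b.(0 + (rec X. a.b.(0 + X))) | —b→ v2
  v2 = 0 + (rec X. a.b.(0 + X)) | —a→ v1
Executing abc from P (initial set {u0}):
  after a @ step 1: {u1}
  after b @ step 2: {u2}
  after c @ step 3: {u3}
  P completes σ.
Executing abc from Q (initial set {v0}):
  after a @ step 1: {v1}
  after b @ step 2: {v2}
  after c @ step 3: ∅  — Q cannot continue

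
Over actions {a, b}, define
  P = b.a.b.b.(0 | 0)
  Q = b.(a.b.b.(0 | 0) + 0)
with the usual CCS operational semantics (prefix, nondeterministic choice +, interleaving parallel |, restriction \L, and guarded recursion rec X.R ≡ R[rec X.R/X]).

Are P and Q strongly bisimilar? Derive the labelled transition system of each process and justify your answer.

P ~ Q

Reachable graph of P (5 states):
  m0 = b.a.b.b.(0 | 0) ⊢ -b-> m1
  m1 = a.b.b.(0 | 0) ⊢ -a-> m2
  m2 = b.b.(0 | 0) ⊢ -b-> m3
  m3 = b.(0 | 0) ⊢ -b-> m4
  m4 = 0 | 0 ⊢ ·
Reachable graph of Q (5 states):
  n0 = b.(a.b.b.(0 | 0) + 0) ⊢ -b-> n1
  n1 = a.b.b.(0 | 0) + 0 ⊢ -a-> n2
  n2 = b.b.(0 | 0) ⊢ -b-> n3
  n3 = b.(0 | 0) ⊢ -b-> n4
  n4 = 0 | 0 ⊢ ·
Partition-refinement fixed point:
  B0 = {m0, n0}
  B1 = {m1, n1}
  B2 = {m2, n2}
  B3 = {m3, n3}
  B4 = {m4, n4}
m0 ∈ B0, n0 ∈ B0 → same block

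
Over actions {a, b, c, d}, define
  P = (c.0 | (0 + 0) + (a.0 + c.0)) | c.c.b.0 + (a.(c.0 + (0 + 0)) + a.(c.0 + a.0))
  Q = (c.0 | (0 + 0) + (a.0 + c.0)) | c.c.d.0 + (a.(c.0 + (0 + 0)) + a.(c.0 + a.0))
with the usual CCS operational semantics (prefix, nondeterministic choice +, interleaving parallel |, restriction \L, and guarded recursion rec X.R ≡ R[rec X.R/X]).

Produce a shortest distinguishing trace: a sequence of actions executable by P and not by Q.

ccb

LTS(P): 15 reachable states
  p0 = (c.0 | (0 + 0) + (a.0 + c.0)) | c.c.b.0 + (a.(c.0 + (0 + 0)) + a.(c.0 + a.0)) has moves -a-> p1, -a-> p2, -a-> p3, -c-> p1, -c-> p4, -c-> p5
  p1 = 0 | c.c.b.0 has moves -c-> p6
  p2 = c.0 + (0 + 0) has moves -c-> p7
  p3 = c.0 + a.0 has moves -a-> p7, -c-> p7
  p4 = (c.0 | (0 + 0) + (a.0 + c.0)) | c.b.0 has moves -a-> p6, -c-> p6, -c-> p8, -c-> p9
  p5 = 0 | (0 + 0) | c.c.b.0 has moves -c-> p9
  p6 = 0 | c.b.0 has moves -c-> p10
  p7 = 0 has moves ∅
  p8 = (c.0 | (0 + 0) + (a.0 + c.0)) | b.0 has moves -a-> p10, -b-> p11, -c-> p10, -c-> p12
  p9 = 0 | (0 + 0) | c.b.0 has moves -c-> p12
  p10 = 0 | b.0 has moves -b-> p13
  p11 = (c.0 | (0 + 0) + (a.0 + c.0)) | 0 has moves -a-> p13, -c-> p13, -c-> p14
  p12 = 0 | (0 + 0) | b.0 has moves -b-> p14
  p13 = 0 | 0 has moves ∅
  p14 = 0 | (0 + 0) | 0 has moves ∅
LTS(Q): 15 reachable states
  q0 = (c.0 | (0 + 0) + (a.0 + c.0)) | c.c.d.0 + (a.(c.0 + (0 + 0)) + a.(c.0 + a.0)) has moves -a-> q1, -a-> q2, -a-> q3, -c-> q1, -c-> q4, -c-> q5
  q1 = 0 | c.c.d.0 has moves -c-> q6
  q2 = c.0 + (0 + 0) has moves -c-> q7
  q3 = c.0 + a.0 has moves -a-> q7, -c-> q7
  q4 = (c.0 | (0 + 0) + (a.0 + c.0)) | c.d.0 has moves -a-> q6, -c-> q6, -c-> q8, -c-> q9
  q5 = 0 | (0 + 0) | c.c.d.0 has moves -c-> q9
  q6 = 0 | c.d.0 has moves -c-> q10
  q7 = 0 has moves ∅
  q8 = (c.0 | (0 + 0) + (a.0 + c.0)) | d.0 has moves -a-> q10, -c-> q10, -c-> q11, -d-> q12
  q9 = 0 | (0 + 0) | c.d.0 has moves -c-> q11
  q10 = 0 | d.0 has moves -d-> q13
  q11 = 0 | (0 + 0) | d.0 has moves -d-> q14
  q12 = (c.0 | (0 + 0) + (a.0 + c.0)) | 0 has moves -a-> q13, -c-> q13, -c-> q14
  q13 = 0 | 0 has moves ∅
  q14 = 0 | (0 + 0) | 0 has moves ∅
Run σ = ⟨ccb⟩ on P: start {p0}
  [1] c ⇒ {p1, p4, p5}
  [2] c ⇒ {p6, p8, p9}
  [3] b ⇒ {p11}
  ✓ P
Run σ = ⟨ccb⟩ on Q: start {q0}
  [1] c ⇒ {q1, q4, q5}
  [2] c ⇒ {q6, q8, q9}
  [3] b ⇒ ∅ (Q stuck)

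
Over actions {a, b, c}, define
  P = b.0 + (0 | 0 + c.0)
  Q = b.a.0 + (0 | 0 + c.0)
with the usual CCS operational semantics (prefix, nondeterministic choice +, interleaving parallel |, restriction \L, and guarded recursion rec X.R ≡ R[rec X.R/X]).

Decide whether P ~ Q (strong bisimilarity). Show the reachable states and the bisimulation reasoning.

LTS(P): 2 reachable states
  s0 = b.0 + (0 | 0 + c.0) | --b--▸ s1, --c--▸ s1
  s1 = 0 | ·
LTS(Q): 3 reachable states
  t0 = b.a.0 + (0 | 0 + c.0) | --b--▸ t1, --c--▸ t2
  t1 = a.0 | --a--▸ t2
  t2 = 0 | ·
Partition-refinement fixed point:
  B0 = {s0}
  B1 = {s1, t2}
  B2 = {t0}
  B3 = {t1}
s0 ∈ B0, t0 ∈ B2 → different blocks

NO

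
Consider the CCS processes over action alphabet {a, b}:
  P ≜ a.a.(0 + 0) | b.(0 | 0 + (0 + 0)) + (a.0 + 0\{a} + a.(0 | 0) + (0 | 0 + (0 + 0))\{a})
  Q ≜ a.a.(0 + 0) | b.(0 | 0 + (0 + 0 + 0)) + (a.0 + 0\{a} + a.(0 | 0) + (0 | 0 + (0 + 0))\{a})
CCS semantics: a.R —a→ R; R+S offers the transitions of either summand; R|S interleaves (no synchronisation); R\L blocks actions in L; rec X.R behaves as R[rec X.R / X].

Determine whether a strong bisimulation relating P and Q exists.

Reachable graph of P (8 states):
  p0 = a.a.(0 + 0) | b.(0 | 0 + (0 + 0)) + (a.0 + 0\{a} + a.(0 | 0) + (0 | 0 + (0 + 0))\{a}) has moves =a=> p1, =a=> p2, =a=> p3, =b=> p4
  p1 = 0 has moves deadlocked
  p2 = 0 | 0 has moves deadlocked
  p3 = a.(0 + 0) | b.(0 | 0 + (0 + 0)) has moves =a=> p5, =b=> p6
  p4 = a.a.(0 + 0) | (0 | 0 + (0 + 0)) has moves =a=> p6
  p5 = (0 + 0) | b.(0 | 0 + (0 + 0)) has moves =b=> p7
  p6 = a.(0 + 0) | (0 | 0 + (0 + 0)) has moves =a=> p7
  p7 = (0 + 0) | (0 | 0 + (0 + 0)) has moves deadlocked
Reachable graph of Q (8 states):
  q0 = a.a.(0 + 0) | b.(0 | 0 + (0 + 0 + 0)) + (a.0 + 0\{a} + a.(0 | 0) + (0 | 0 + (0 + 0))\{a}) has moves =a=> q1, =a=> q2, =a=> q3, =b=> q4
  q1 = 0 has moves deadlocked
  q2 = 0 | 0 has moves deadlocked
  q3 = a.(0 + 0) | b.(0 | 0 + (0 + 0 + 0)) has moves =a=> q5, =b=> q6
  q4 = a.a.(0 + 0) | (0 | 0 + (0 + 0 + 0)) has moves =a=> q6
  q5 = (0 + 0) | b.(0 | 0 + (0 + 0 + 0)) has moves =b=> q7
  q6 = a.(0 + 0) | (0 | 0 + (0 + 0 + 0)) has moves =a=> q7
  q7 = (0 + 0) | (0 | 0 + (0 + 0 + 0)) has moves deadlocked
Coarsest stable partition (strong bisimilarity classes):
  B0 = {p0, q0}
  B1 = {p1, p2, p7, q1, q2, q7}
  B2 = {p3, q3}
  B3 = {p5, q5}
  B4 = {p6, q6}
  B5 = {p4, q4}
p0 ∈ B0, q0 ∈ B0 → same block

P ~ Q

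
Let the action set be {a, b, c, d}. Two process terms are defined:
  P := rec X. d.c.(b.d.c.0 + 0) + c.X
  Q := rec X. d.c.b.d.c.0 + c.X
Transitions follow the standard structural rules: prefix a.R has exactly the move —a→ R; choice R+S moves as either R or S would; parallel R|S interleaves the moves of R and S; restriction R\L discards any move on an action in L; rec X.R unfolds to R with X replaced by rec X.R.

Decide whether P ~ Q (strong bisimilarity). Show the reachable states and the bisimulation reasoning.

P ~ Q

P's transition system — 6 states:
  u0 = rec X. d.c.(b.d.c.0 + 0) + c.X → -c-> u0, -d-> u1
  u1 = c.(b.d.c.0 + 0) → -c-> u2
  u2 = b.d.c.0 + 0 → -b-> u3
  u3 = d.c.0 → -d-> u4
  u4 = c.0 → -c-> u5
  u5 = 0 → ∅
Q's transition system — 6 states:
  v0 = rec X. d.c.b.d.c.0 + c.X → -c-> v0, -d-> v1
  v1 = c.b.d.c.0 → -c-> v2
  v2 = b.d.c.0 → -b-> v3
  v3 = d.c.0 → -d-> v4
  v4 = c.0 → -c-> v5
  v5 = 0 → ∅
Bisimilarity quotient blocks:
  B0 = {u0, v0}
  B1 = {u1, v1}
  B2 = {u2, v2}
  B3 = {u3, v3}
  B4 = {u4, v4}
  B5 = {u5, v5}
u0 ∈ B0, v0 ∈ B0 → same block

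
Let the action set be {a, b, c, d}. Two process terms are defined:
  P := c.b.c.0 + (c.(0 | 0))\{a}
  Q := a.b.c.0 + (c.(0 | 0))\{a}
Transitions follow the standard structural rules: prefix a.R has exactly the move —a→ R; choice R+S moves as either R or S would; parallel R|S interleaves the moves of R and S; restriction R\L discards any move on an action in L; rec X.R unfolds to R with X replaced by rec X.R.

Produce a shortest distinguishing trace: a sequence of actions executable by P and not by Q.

cb

Reachable graph of P (5 states):
  s0 = c.b.c.0 + (c.(0 | 0))\{a} → --c--▸ s1, --c--▸ s2
  s1 = (0 | 0)\{a} → deadlocked
  s2 = b.c.0 → --b--▸ s3
  s3 = c.0 → --c--▸ s4
  s4 = 0 → deadlocked
Reachable graph of Q (5 states):
  t0 = a.b.c.0 + (c.(0 | 0))\{a} → --a--▸ t1, --c--▸ t2
  t1 = b.c.0 → --b--▸ t3
  t2 = (0 | 0)\{a} → deadlocked
  t3 = c.0 → --c--▸ t4
  t4 = 0 → deadlocked
Trace ⟨cb⟩ through P, begin at {s0}:
  after c @ step 1: {s1, s2}
  after b @ step 2: {s3}
  ✓ P
Trace ⟨cb⟩ through Q, begin at {t0}:
  after c @ step 1: {t2}
  after b @ step 2: ∅ (Q stuck)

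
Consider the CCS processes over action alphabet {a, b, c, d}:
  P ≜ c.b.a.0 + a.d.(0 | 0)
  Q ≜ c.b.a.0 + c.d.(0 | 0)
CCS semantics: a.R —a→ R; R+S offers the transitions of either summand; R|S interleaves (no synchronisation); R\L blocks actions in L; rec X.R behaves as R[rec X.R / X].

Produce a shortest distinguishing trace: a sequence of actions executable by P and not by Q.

a

Reachable graph of P (6 states):
  p0 = c.b.a.0 + a.d.(0 | 0) ⊢ --a--▸ p1, --c--▸ p2
  p1 = d.(0 | 0) ⊢ --d--▸ p3
  p2 = b.a.0 ⊢ --b--▸ p4
  p3 = 0 | 0 ⊢ (no moves)
  p4 = a.0 ⊢ --a--▸ p5
  p5 = 0 ⊢ (no moves)
Reachable graph of Q (6 states):
  q0 = c.b.a.0 + c.d.(0 | 0) ⊢ --c--▸ q1, --c--▸ q2
  q1 = b.a.0 ⊢ --b--▸ q3
  q2 = d.(0 | 0) ⊢ --d--▸ q4
  q3 = a.0 ⊢ --a--▸ q5
  q4 = 0 | 0 ⊢ (no moves)
  q5 = 0 ⊢ (no moves)
Trace ⟨a⟩ through P, begin at {p0}:
  [1] a ⇒ {p1}
  — P admits the full trace.
Trace ⟨a⟩ through Q, begin at {q0}:
  [1] a ⇒ ∅ (Q stuck)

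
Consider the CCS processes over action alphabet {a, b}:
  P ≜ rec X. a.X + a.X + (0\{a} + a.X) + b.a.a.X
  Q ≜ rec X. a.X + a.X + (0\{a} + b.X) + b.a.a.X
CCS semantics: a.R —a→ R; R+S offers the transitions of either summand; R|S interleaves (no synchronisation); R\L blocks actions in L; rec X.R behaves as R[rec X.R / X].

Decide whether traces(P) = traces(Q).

NO — witness ⟨bb⟩

Reachable graph of P (3 states):
  u0 = rec X. a.X + a.X + (0\{a} + a.X) + b.a.a.X → -a-> u0, -b-> u1
  u1 = a.a.(rec X. a.X + a.X + (0\{a} + a.X) + b.a.a.X) → -a-> u2
  u2 = a.(rec X. a.X + a.X + (0\{a} + a.X) + b.a.a.X) → -a-> u0
Reachable graph of Q (3 states):
  v0 = rec X. a.X + a.X + (0\{a} + b.X) + b.a.a.X → -a-> v0, -b-> v0, -b-> v1
  v1 = a.a.(rec X. a.X + a.X + (0\{a} + b.X) + b.a.a.X) → -a-> v2
  v2 = a.(rec X. a.X + a.X + (0\{a} + b.X) + b.a.a.X) → -a-> v0
Run σ = ⟨bb⟩ on Q: start {v0}
  [1] b ⇒ {v0, v1}
  [2] b ⇒ {v0, v1}
  — Q admits the full trace.
Run σ = ⟨bb⟩ on P: start {u0}
  [1] b ⇒ {u1}
  [2] b ⇒ ∅  — P cannot continue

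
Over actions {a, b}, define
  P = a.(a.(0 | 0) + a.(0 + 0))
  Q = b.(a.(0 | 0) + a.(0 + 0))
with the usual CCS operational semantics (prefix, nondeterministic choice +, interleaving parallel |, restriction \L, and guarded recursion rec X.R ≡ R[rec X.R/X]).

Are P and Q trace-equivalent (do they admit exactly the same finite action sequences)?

Reachable graph of P (4 states):
  u0 = a.(a.(0 | 0) + a.(0 + 0)) ⊢ =a=> u1
  u1 = a.(0 | 0) + a.(0 + 0) ⊢ =a=> u2, =a=> u3
  u2 = 0 + 0 ⊢ (no moves)
  u3 = 0 | 0 ⊢ (no moves)
Reachable graph of Q (4 states):
  v0 = b.(a.(0 | 0) + a.(0 + 0)) ⊢ =b=> v1
  v1 = a.(0 | 0) + a.(0 + 0) ⊢ =a=> v2, =a=> v3
  v2 = 0 + 0 ⊢ (no moves)
  v3 = 0 | 0 ⊢ (no moves)
Executing a from P (initial set {u0}):
  after a @ step 1: {u1}
  ✓ P
Executing a from Q (initial set {v0}):
  after a @ step 1: ∅ (Q stuck)

NO — witness ⟨a⟩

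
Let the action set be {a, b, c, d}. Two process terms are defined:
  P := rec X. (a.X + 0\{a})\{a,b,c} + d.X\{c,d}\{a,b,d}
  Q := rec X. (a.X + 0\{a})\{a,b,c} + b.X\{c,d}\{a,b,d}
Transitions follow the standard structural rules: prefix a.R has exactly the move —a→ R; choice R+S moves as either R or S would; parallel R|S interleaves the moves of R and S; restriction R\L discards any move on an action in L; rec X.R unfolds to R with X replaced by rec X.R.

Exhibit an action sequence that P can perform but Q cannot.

Reachable graph of P (2 states):
  m0 = rec X. (a.X + 0\{a})\{a,b,c} + d.X\{c,d}\{a,b,d} has moves =d=> m1
  m1 = (rec X. (a.X + 0\{a})\{a,b,c} + d.X\{c,d}\{a,b,d})\{c,d}\{a,b,d} has moves deadlocked
Reachable graph of Q (2 states):
  n0 = rec X. (a.X + 0\{a})\{a,b,c} + b.X\{c,d}\{a,b,d} has moves =b=> n1
  n1 = (rec X. (a.X + 0\{a})\{a,b,c} + b.X\{c,d}\{a,b,d})\{c,d}\{a,b,d} has moves deadlocked
Trace ⟨d⟩ through P, begin at {m0}:
  [1] d ⇒ {m1}
  ✓ P
Trace ⟨d⟩ through Q, begin at {n0}:
  [1] d ⇒ ∅  — Q cannot continue

d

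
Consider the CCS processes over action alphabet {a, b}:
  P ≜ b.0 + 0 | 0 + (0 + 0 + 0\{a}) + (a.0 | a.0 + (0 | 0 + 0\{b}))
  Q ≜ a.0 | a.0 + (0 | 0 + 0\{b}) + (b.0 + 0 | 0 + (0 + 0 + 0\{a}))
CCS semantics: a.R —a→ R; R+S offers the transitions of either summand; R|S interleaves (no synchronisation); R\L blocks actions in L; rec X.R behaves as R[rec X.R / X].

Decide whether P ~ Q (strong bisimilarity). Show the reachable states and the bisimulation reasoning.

LTS(P): 5 reachable states
  u0 = b.0 + 0 | 0 + (0 + 0 + 0\{a}) + (a.0 | a.0 + (0 | 0 + 0\{b})) | --a--▸ u1, --a--▸ u2, --b--▸ u3
  u1 = 0 | a.0 | --a--▸ u4
  u2 = a.0 | 0 | --a--▸ u4
  u3 = 0 | ·
  u4 = 0 | 0 | ·
LTS(Q): 5 reachable states
  v0 = a.0 | a.0 + (0 | 0 + 0\{b}) + (b.0 + 0 | 0 + (0 + 0 + 0\{a})) | --a--▸ v1, --a--▸ v2, --b--▸ v3
  v1 = 0 | a.0 | --a--▸ v4
  v2 = a.0 | 0 | --a--▸ v4
  v3 = 0 | ·
  v4 = 0 | 0 | ·
Partition-refinement fixed point:
  B0 = {u0, v0}
  B1 = {u1, u2, v1, v2}
  B2 = {u3, u4, v3, v4}
u0 ∈ B0, v0 ∈ B0 → same block

bisimilar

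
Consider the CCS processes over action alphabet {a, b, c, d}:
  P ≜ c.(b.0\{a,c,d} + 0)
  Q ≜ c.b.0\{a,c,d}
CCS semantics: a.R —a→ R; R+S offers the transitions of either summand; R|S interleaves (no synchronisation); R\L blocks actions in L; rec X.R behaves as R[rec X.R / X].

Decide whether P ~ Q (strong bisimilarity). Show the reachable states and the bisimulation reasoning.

P's transition system — 3 states:
  u0 = c.(b.0\{a,c,d} + 0) has moves =c=> u1
  u1 = b.0\{a,c,d} + 0 has moves =b=> u2
  u2 = 0\{a,c,d} has moves ·
Q's transition system — 3 states:
  v0 = c.b.0\{a,c,d} has moves =c=> v1
  v1 = b.0\{a,c,d} has moves =b=> v2
  v2 = 0\{a,c,d} has moves ·
Coarsest stable partition (strong bisimilarity classes):
  B0 = {u0, v0}
  B1 = {u1, v1}
  B2 = {u2, v2}
u0 ∈ B0, v0 ∈ B0 → same block

YES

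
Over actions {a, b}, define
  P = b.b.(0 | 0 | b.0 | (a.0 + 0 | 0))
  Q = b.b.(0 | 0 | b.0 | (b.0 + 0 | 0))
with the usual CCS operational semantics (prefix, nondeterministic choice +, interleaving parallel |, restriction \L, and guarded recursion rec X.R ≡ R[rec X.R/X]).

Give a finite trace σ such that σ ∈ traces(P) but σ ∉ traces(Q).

bba

Reachable graph of P (6 states):
  m0 = b.b.(0 | 0 | b.0 | (a.0 + 0 | 0)) | ··b··> m1
  m1 = b.(0 | 0 | b.0 | (a.0 + 0 | 0)) | ··b··> m2
  m2 = 0 | 0 | b.0 | (a.0 + 0 | 0) | ··a··> m3, ··b··> m4
  m3 = 0 | 0 | b.0 | 0 | ··b··> m5
  m4 = 0 | 0 | 0 | (a.0 + 0 | 0) | ··a··> m5
  m5 = 0 | 0 | 0 | 0 | ·
Reachable graph of Q (6 states):
  n0 = b.b.(0 | 0 | b.0 | (b.0 + 0 | 0)) | ··b··> n1
  n1 = b.(0 | 0 | b.0 | (b.0 + 0 | 0)) | ··b··> n2
  n2 = 0 | 0 | b.0 | (b.0 + 0 | 0) | ··b··> n3, ··b··> n4
  n3 = 0 | 0 | 0 | (b.0 + 0 | 0) | ··b··> n5
  n4 = 0 | 0 | b.0 | 0 | ··b··> n5
  n5 = 0 | 0 | 0 | 0 | ·
Trace ⟨bba⟩ through P, begin at {m0}:
  step 1 (b): {m1}
  step 2 (b): {m2}
  step 3 (a): {m3}
  — P admits the full trace.
Trace ⟨bba⟩ through Q, begin at {n0}:
  step 1 (b): {n1}
  step 2 (b): {n2}
  step 3 (a): no successor for Q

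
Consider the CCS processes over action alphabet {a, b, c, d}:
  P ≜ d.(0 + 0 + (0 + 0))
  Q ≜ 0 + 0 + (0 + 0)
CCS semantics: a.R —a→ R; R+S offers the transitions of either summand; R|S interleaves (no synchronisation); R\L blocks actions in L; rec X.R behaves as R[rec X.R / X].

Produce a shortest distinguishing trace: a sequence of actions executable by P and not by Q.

Reachable graph of P (2 states):
  s0 = d.(0 + 0 + (0 + 0)) | -d-> s1
  s1 = 0 + 0 + (0 + 0) | deadlocked
Reachable graph of Q (1 states):
  t0 = 0 + 0 + (0 + 0) | deadlocked
Trace ⟨d⟩ through P, begin at {s0}:
  step 1 (d): {s1}
  ✓ P
Trace ⟨d⟩ through Q, begin at {t0}:
  step 1 (d): ∅  — Q cannot continue

d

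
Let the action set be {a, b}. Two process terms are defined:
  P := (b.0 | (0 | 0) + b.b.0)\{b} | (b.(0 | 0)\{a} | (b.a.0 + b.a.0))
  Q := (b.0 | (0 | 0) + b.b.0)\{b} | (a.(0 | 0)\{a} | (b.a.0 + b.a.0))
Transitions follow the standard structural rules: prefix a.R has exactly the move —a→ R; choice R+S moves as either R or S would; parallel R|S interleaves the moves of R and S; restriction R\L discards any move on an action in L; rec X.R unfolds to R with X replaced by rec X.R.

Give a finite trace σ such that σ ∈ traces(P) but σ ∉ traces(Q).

bb

P's transition system — 6 states:
  p0 = (b.0 | (0 | 0) + b.b.0)\{b} | (b.(0 | 0)\{a} | (b.a.0 + b.a.0)) → -b-> p1, -b-> p2
  p1 = (b.0 | (0 | 0) + b.b.0)\{b} | ((0 | 0)\{a} | (b.a.0 + b.a.0)) → -b-> p3
  p2 = (b.0 | (0 | 0) + b.b.0)\{b} | (b.(0 | 0)\{a} | a.0) → -a-> p4, -b-> p3
  p3 = (b.0 | (0 | 0) + b.b.0)\{b} | ((0 | 0)\{a} | a.0) → -a-> p5
  p4 = (b.0 | (0 | 0) + b.b.0)\{b} | (b.(0 | 0)\{a} | 0) → -b-> p5
  p5 = (b.0 | (0 | 0) + b.b.0)\{b} | ((0 | 0)\{a} | 0) → ∅
Q's transition system — 6 states:
  q0 = (b.0 | (0 | 0) + b.b.0)\{b} | (a.(0 | 0)\{a} | (b.a.0 + b.a.0)) → -a-> q1, -b-> q2
  q1 = (b.0 | (0 | 0) + b.b.0)\{b} | ((0 | 0)\{a} | (b.a.0 + b.a.0)) → -b-> q3
  q2 = (b.0 | (0 | 0) + b.b.0)\{b} | (a.(0 | 0)\{a} | a.0) → -a-> q3, -a-> q4
  q3 = (b.0 | (0 | 0) + b.b.0)\{b} | ((0 | 0)\{a} | a.0) → -a-> q5
  q4 = (b.0 | (0 | 0) + b.b.0)\{b} | (a.(0 | 0)\{a} | 0) → -a-> q5
  q5 = (b.0 | (0 | 0) + b.b.0)\{b} | ((0 | 0)\{a} | 0) → ∅
Run σ = ⟨bb⟩ on P: start {p0}
  step 1 (b): {p1, p2}
  step 2 (b): {p3}
  — P admits the full trace.
Run σ = ⟨bb⟩ on Q: start {q0}
  step 1 (b): {q2}
  step 2 (b): ∅ (Q stuck)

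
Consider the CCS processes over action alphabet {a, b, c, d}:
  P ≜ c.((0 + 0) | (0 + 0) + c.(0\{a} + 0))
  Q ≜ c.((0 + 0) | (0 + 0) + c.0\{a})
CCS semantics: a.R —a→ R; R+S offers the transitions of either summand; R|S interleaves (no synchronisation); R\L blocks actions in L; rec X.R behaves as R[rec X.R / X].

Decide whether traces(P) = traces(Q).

LTS(P): 3 reachable states
  u0 = c.((0 + 0) | (0 + 0) + c.(0\{a} + 0)) → ··c··> u1
  u1 = (0 + 0) | (0 + 0) + c.(0\{a} + 0) → ··c··> u2
  u2 = 0\{a} + 0 → deadlocked
LTS(Q): 3 reachable states
  v0 = c.((0 + 0) | (0 + 0) + c.0\{a}) → ··c··> v1
  v1 = (0 + 0) | (0 + 0) + c.0\{a} → ··c··> v2
  v2 = 0\{a} → deadlocked
Bisimilarity quotient blocks:
  B0 = {u0, v0}
  B1 = {u1, v1}
  B2 = {u2, v2}
u0 ∈ B0, v0 ∈ B0 → same block
Bisimilar ⇒ trace-equivalent.

trace-equivalent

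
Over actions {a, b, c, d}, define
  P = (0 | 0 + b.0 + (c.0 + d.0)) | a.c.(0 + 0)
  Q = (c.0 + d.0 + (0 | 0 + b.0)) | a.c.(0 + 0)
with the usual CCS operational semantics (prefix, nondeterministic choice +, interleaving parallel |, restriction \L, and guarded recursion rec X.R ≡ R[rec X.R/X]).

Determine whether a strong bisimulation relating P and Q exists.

LTS(P): 6 reachable states
  u0 = (0 | 0 + b.0 + (c.0 + d.0)) | a.c.(0 + 0) :: =a=> u1, =b=> u2, =c=> u2, =d=> u2
  u1 = (0 | 0 + b.0 + (c.0 + d.0)) | c.(0 + 0) :: =b=> u3, =c=> u3, =c=> u4, =d=> u3
  u2 = 0 | a.c.(0 + 0) :: =a=> u3
  u3 = 0 | c.(0 + 0) :: =c=> u5
  u4 = (0 | 0 + b.0 + (c.0 + d.0)) | (0 + 0) :: =b=> u5, =c=> u5, =d=> u5
  u5 = 0 | (0 + 0) :: (no moves)
LTS(Q): 6 reachable states
  v0 = (c.0 + d.0 + (0 | 0 + b.0)) | a.c.(0 + 0) :: =a=> v1, =b=> v2, =c=> v2, =d=> v2
  v1 = (c.0 + d.0 + (0 | 0 + b.0)) | c.(0 + 0) :: =b=> v3, =c=> v3, =c=> v4, =d=> v3
  v2 = 0 | a.c.(0 + 0) :: =a=> v3
  v3 = 0 | c.(0 + 0) :: =c=> v5
  v4 = (c.0 + d.0 + (0 | 0 + b.0)) | (0 + 0) :: =b=> v5, =c=> v5, =d=> v5
  v5 = 0 | (0 + 0) :: (no moves)
Coarsest stable partition (strong bisimilarity classes):
  B0 = {u0, v0}
  B1 = {u1, v1}
  B2 = {u4, v4}
  B3 = {u5, v5}
  B4 = {u3, v3}
  B5 = {u2, v2}
u0 ∈ B0, v0 ∈ B0 → same block

P ~ Q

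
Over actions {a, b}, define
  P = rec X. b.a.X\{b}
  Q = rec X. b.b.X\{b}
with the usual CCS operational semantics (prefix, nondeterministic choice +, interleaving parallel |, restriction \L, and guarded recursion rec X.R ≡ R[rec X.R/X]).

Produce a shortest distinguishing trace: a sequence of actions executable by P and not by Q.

ba

Reachable graph of P (3 states):
  s0 = rec X. b.a.X\{b} | -b-> s1
  s1 = a.(rec X. b.a.X\{b})\{b} | -a-> s2
  s2 = (rec X. b.a.X\{b})\{b} | (no moves)
Reachable graph of Q (3 states):
  t0 = rec X. b.b.X\{b} | -b-> t1
  t1 = b.(rec X. b.b.X\{b})\{b} | -b-> t2
  t2 = (rec X. b.b.X\{b})\{b} | (no moves)
Trace ⟨ba⟩ through P, begin at {s0}:
  after b @ step 1: {s1}
  after a @ step 2: {s2}
  P completes σ.
Trace ⟨ba⟩ through Q, begin at {t0}:
  after b @ step 1: {t1}
  after a @ step 2: ∅ (Q stuck)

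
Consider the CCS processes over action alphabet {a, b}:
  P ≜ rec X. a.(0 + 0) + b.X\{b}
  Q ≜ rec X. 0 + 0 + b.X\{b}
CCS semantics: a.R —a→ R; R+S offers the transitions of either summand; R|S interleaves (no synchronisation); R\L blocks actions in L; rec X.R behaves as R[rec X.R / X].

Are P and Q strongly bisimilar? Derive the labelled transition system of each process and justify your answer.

P's transition system — 4 states:
  u0 = rec X. a.(0 + 0) + b.X\{b} :: --a--▸ u1, --b--▸ u2
  u1 = 0 + 0 :: deadlocked
  u2 = (rec X. a.(0 + 0) + b.X\{b})\{b} :: --a--▸ u3
  u3 = (0 + 0)\{b} :: deadlocked
Q's transition system — 2 states:
  v0 = rec X. 0 + 0 + b.X\{b} :: --b--▸ v1
  v1 = (rec X. 0 + 0 + b.X\{b})\{b} :: deadlocked
Bisimilarity quotient blocks:
  B0 = {u0}
  B1 = {u1, u3, v1}
  B2 = {u2}
  B3 = {v0}
u0 ∈ B0, v0 ∈ B3 → different blocks

P ≁ Q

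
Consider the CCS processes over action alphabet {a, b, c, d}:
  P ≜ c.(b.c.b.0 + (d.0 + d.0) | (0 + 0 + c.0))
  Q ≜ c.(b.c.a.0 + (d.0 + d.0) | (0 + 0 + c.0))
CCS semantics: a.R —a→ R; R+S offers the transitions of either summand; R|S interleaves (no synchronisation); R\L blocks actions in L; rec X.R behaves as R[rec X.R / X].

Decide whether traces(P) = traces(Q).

traces(P) ≠ traces(Q) — witness ⟨cbcb⟩

LTS(P): 8 reachable states
  m0 = c.(b.c.b.0 + (d.0 + d.0) | (0 + 0 + c.0)) | --c--▸ m1
  m1 = b.c.b.0 + (d.0 + d.0) | (0 + 0 + c.0) | --b--▸ m2, --c--▸ m3, --d--▸ m4
  m2 = c.b.0 | --c--▸ m5
  m3 = (d.0 + d.0) | 0 | --d--▸ m6
  m4 = 0 | (0 + 0 + c.0) | --c--▸ m6
  m5 = b.0 | --b--▸ m7
  m6 = 0 | 0 | (no moves)
  m7 = 0 | (no moves)
LTS(Q): 8 reachable states
  n0 = c.(b.c.a.0 + (d.0 + d.0) | (0 + 0 + c.0)) | --c--▸ n1
  n1 = b.c.a.0 + (d.0 + d.0) | (0 + 0 + c.0) | --b--▸ n2, --c--▸ n3, --d--▸ n4
  n2 = c.a.0 | --c--▸ n5
  n3 = (d.0 + d.0) | 0 | --d--▸ n6
  n4 = 0 | (0 + 0 + c.0) | --c--▸ n6
  n5 = a.0 | --a--▸ n7
  n6 = 0 | 0 | (no moves)
  n7 = 0 | (no moves)
Run σ = ⟨cbcb⟩ on P: start {m0}
  [1] c ⇒ {m1}
  [2] b ⇒ {m2}
  [3] c ⇒ {m5}
  [4] b ⇒ {m7}
  — P admits the full trace.
Run σ = ⟨cbcb⟩ on Q: start {n0}
  [1] c ⇒ {n1}
  [2] b ⇒ {n2}
  [3] c ⇒ {n5}
  [4] b ⇒ ∅  — Q cannot continue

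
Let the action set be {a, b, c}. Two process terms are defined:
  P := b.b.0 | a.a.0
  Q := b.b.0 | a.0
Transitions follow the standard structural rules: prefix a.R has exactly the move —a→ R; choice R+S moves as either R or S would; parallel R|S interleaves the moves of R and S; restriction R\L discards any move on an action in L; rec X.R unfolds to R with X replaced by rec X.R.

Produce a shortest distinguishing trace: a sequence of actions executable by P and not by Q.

P's transition system — 9 states:
  p0 = b.b.0 | a.a.0 | --a--▸ p1, --b--▸ p2
  p1 = b.b.0 | a.0 | --a--▸ p3, --b--▸ p4
  p2 = b.0 | a.a.0 | --a--▸ p4, --b--▸ p5
  p3 = b.b.0 | 0 | --b--▸ p6
  p4 = b.0 | a.0 | --a--▸ p6, --b--▸ p7
  p5 = 0 | a.a.0 | --a--▸ p7
  p6 = b.0 | 0 | --b--▸ p8
  p7 = 0 | a.0 | --a--▸ p8
  p8 = 0 | 0 | stopped
Q's transition system — 6 states:
  q0 = b.b.0 | a.0 | --a--▸ q1, --b--▸ q2
  q1 = b.b.0 | 0 | --b--▸ q3
  q2 = b.0 | a.0 | --a--▸ q3, --b--▸ q4
  q3 = b.0 | 0 | --b--▸ q5
  q4 = 0 | a.0 | --a--▸ q5
  q5 = 0 | 0 | stopped
Executing aa from P (initial set {p0}):
  [1] a ⇒ {p1}
  [2] a ⇒ {p3}
  ✓ P
Executing aa from Q (initial set {q0}):
  [1] a ⇒ {q1}
  [2] a ⇒ ∅ (Q stuck)

aa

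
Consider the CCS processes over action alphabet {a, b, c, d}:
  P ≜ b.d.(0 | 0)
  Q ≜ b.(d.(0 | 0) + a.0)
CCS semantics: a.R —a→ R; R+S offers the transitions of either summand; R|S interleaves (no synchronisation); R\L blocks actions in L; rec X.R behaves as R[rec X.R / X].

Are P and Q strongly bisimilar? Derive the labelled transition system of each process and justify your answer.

not bisimilar

LTS(P): 3 reachable states
  m0 = b.d.(0 | 0) ⊢ —b→ m1
  m1 = d.(0 | 0) ⊢ —d→ m2
  m2 = 0 | 0 ⊢ ·
LTS(Q): 4 reachable states
  n0 = b.(d.(0 | 0) + a.0) ⊢ —b→ n1
  n1 = d.(0 | 0) + a.0 ⊢ —a→ n2, —d→ n3
  n2 = 0 ⊢ ·
  n3 = 0 | 0 ⊢ ·
Partition-refinement fixed point:
  B0 = {m0}
  B1 = {m1}
  B2 = {m2, n2, n3}
  B3 = {n0}
  B4 = {n1}
m0 ∈ B0, n0 ∈ B3 → different blocks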